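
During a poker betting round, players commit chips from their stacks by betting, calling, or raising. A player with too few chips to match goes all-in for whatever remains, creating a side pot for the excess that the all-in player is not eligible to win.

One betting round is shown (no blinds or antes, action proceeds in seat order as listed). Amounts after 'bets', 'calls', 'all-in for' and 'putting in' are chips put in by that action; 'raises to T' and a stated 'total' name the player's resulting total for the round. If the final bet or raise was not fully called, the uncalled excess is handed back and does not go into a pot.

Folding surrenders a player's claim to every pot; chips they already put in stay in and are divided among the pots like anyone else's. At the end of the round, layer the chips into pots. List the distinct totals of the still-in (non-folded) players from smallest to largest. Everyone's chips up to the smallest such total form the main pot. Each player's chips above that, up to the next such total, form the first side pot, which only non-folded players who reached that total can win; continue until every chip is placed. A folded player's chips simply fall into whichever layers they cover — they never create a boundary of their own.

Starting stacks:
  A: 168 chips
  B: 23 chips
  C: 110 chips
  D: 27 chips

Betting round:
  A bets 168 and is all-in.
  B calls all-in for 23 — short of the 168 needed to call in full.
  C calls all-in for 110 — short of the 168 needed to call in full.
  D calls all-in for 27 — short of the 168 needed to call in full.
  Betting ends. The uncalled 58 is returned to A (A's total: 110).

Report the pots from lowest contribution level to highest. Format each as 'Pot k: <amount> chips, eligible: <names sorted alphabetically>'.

Contributions (after 58 returned to A): A=110, B=23, C=110, D=27
Pot levels (distinct totals of non-folded players): 23, 27, 110
Layer 1-23: 23 each from A, B, C, D = 23*4 = 92 chips; eligible A, B, C, D
Layer 24-27: 4 each from A, C, D = 4*3 = 12 chips; eligible A, C, D
Layer 28-110: 83 each from A, C = 83*2 = 166 chips; eligible A, C

Pot 1: 92 chips, eligible: A, B, C, D
Pot 2: 12 chips, eligible: A, C, D
Pot 3: 166 chips, eligible: A, C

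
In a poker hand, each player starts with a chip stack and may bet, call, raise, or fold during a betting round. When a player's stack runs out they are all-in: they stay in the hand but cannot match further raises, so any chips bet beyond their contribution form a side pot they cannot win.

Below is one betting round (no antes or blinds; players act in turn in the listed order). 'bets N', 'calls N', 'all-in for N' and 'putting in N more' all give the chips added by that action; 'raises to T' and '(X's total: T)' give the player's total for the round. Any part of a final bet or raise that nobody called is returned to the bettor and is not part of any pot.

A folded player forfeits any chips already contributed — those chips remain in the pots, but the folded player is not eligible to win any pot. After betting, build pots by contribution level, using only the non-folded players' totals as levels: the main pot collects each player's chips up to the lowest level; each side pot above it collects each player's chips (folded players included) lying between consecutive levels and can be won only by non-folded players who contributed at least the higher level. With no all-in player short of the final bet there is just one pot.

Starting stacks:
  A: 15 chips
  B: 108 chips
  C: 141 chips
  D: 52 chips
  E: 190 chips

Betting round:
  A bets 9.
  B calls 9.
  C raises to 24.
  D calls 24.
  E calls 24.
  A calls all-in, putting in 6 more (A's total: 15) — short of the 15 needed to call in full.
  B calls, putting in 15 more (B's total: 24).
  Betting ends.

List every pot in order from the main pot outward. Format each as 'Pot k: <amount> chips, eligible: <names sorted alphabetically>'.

Contributions: A=15, B=24, C=24, D=24, E=24
Pot levels (distinct totals of non-folded players): 15, 24
Layer 1-15: 15 each from A, B, C, D, E = 15*5 = 75 chips; eligible A, B, C, D, E
Layer 16-24: 9 each from B, C, D, E = 9*4 = 36 chips; eligible B, C, D, E

Pot 1: 75 chips, eligible: A, B, C, D, E
Pot 2: 36 chips, eligible: B, C, D, E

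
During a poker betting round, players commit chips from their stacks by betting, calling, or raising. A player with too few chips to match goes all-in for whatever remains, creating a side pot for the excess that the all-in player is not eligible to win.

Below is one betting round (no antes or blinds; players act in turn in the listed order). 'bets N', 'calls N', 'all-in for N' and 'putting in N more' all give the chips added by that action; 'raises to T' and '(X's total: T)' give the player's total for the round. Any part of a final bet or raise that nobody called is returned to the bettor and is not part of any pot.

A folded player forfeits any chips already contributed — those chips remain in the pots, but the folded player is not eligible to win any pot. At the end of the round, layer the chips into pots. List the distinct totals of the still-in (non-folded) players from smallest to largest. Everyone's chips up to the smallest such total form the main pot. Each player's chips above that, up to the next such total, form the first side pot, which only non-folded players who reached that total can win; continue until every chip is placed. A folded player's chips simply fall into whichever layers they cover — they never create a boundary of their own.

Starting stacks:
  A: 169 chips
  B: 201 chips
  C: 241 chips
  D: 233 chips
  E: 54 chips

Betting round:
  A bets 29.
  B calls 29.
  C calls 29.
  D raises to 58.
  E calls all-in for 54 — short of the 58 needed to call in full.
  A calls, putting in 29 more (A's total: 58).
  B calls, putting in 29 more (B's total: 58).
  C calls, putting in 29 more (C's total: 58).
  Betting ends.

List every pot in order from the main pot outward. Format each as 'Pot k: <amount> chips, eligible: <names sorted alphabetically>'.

Pot 1: 270 chips, eligible: A, B, C, D, E
Pot 2: 16 chips, eligible: A, B, C, D

Derivation:
Contributions: A=58, B=58, C=58, D=58, E=54
Pot levels (distinct totals of non-folded players): 54, 58
Layer 1-54: 54 each from A, B, C, D, E = 54*5 = 270 chips; eligible A, B, C, D, E
Layer 55-58: 4 each from A, B, C, D = 4*4 = 16 chips; eligible A, B, C, D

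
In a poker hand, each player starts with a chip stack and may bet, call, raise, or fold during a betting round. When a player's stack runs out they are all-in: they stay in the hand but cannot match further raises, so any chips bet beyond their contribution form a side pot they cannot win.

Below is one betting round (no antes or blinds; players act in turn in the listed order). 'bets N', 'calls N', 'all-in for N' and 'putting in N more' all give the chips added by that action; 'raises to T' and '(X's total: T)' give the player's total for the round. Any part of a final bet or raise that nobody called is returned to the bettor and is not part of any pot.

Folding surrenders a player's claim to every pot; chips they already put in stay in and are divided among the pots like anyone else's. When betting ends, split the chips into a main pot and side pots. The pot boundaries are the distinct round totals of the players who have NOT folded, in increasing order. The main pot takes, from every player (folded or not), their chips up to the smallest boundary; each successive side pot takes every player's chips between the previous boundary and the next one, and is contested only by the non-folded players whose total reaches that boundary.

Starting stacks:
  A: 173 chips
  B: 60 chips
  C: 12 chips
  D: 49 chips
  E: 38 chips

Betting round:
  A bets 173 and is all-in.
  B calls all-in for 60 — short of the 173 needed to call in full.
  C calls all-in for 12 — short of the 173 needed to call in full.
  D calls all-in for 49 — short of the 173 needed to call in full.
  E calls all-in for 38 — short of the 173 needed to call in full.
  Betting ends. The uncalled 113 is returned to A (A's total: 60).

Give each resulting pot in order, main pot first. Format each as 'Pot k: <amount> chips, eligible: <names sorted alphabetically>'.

Pot 1: 60 chips, eligible: A, B, C, D, E
Pot 2: 104 chips, eligible: A, B, D, E
Pot 3: 33 chips, eligible: A, B, D
Pot 4: 22 chips, eligible: A, B

Derivation:
Contributions (after 113 returned to A): A=60, B=60, C=12, D=49, E=38
Pot levels (distinct totals of non-folded players): 12, 38, 49, 60
Layer 1-12: 12 each from A, B, C, D, E = 12*5 = 60 chips; eligible A, B, C, D, E
Layer 13-38: 26 each from A, B, D, E = 26*4 = 104 chips; eligible A, B, D, E
Layer 39-49: 11 each from A, B, D = 11*3 = 33 chips; eligible A, B, D
Layer 50-60: 11 each from A, B = 11*2 = 22 chips; eligible A, B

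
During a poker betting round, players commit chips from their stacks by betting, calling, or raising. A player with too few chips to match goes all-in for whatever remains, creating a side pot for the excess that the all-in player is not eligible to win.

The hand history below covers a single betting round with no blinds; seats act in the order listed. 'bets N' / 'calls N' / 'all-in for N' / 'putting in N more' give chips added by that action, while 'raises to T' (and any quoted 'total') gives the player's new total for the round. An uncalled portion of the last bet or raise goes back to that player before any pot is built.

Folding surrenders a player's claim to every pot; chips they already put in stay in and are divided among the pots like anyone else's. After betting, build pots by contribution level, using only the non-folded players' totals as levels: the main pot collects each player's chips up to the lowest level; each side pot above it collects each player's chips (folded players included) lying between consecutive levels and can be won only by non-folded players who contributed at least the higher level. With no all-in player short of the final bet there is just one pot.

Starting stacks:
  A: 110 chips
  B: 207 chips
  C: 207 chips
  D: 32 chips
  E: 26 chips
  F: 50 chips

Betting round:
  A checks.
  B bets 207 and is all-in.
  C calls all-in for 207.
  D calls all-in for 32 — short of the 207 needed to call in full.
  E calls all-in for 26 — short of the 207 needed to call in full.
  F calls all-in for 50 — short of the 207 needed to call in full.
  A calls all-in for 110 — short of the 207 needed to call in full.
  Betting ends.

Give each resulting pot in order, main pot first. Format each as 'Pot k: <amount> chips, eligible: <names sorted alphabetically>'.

Contributions: A=110, B=207, C=207, D=32, E=26, F=50
Pot levels (distinct totals of non-folded players): 26, 32, 50, 110, 207
Layer 1-26: 26 each from A, B, C, D, E, F = 26*6 = 156 chips; eligible A, B, C, D, E, F
Layer 27-32: 6 each from A, B, C, D, F = 6*5 = 30 chips; eligible A, B, C, D, F
Layer 33-50: 18 each from A, B, C, F = 18*4 = 72 chips; eligible A, B, C, F
Layer 51-110: 60 each from A, B, C = 60*3 = 180 chips; eligible A, B, C
Layer 111-207: 97 each from B, C = 97*2 = 194 chips; eligible B, C

Pot 1: 156 chips, eligible: A, B, C, D, E, F
Pot 2: 30 chips, eligible: A, B, C, D, F
Pot 3: 72 chips, eligible: A, B, C, F
Pot 4: 180 chips, eligible: A, B, C
Pot 5: 194 chips, eligible: B, C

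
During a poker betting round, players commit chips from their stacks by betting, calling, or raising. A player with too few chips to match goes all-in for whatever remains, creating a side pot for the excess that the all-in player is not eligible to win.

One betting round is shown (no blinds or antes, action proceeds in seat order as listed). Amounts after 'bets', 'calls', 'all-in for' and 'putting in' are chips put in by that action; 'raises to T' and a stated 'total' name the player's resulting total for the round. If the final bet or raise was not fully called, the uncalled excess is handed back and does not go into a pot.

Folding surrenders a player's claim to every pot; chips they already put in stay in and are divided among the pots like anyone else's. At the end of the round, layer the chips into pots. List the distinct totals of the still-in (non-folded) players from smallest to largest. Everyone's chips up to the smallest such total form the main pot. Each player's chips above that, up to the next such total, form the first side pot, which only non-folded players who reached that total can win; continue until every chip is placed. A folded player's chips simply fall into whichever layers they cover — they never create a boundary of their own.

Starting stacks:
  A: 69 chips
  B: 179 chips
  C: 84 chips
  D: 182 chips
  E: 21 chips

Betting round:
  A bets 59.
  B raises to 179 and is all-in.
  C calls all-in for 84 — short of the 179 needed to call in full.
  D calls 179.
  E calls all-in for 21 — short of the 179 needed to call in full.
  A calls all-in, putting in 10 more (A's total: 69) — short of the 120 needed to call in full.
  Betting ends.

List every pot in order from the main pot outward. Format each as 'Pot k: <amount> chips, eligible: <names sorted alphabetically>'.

Contributions: A=69, B=179, C=84, D=179, E=21
Pot levels (distinct totals of non-folded players): 21, 69, 84, 179
Layer 1-21: 21 each from A, B, C, D, E = 21*5 = 105 chips; eligible A, B, C, D, E
Layer 22-69: 48 each from A, B, C, D = 48*4 = 192 chips; eligible A, B, C, D
Layer 70-84: 15 each from B, C, D = 15*3 = 45 chips; eligible B, C, D
Layer 85-179: 95 each from B, D = 95*2 = 190 chips; eligible B, D

Pot 1: 105 chips, eligible: A, B, C, D, E
Pot 2: 192 chips, eligible: A, B, C, D
Pot 3: 45 chips, eligible: B, C, D
Pot 4: 190 chips, eligible: B, D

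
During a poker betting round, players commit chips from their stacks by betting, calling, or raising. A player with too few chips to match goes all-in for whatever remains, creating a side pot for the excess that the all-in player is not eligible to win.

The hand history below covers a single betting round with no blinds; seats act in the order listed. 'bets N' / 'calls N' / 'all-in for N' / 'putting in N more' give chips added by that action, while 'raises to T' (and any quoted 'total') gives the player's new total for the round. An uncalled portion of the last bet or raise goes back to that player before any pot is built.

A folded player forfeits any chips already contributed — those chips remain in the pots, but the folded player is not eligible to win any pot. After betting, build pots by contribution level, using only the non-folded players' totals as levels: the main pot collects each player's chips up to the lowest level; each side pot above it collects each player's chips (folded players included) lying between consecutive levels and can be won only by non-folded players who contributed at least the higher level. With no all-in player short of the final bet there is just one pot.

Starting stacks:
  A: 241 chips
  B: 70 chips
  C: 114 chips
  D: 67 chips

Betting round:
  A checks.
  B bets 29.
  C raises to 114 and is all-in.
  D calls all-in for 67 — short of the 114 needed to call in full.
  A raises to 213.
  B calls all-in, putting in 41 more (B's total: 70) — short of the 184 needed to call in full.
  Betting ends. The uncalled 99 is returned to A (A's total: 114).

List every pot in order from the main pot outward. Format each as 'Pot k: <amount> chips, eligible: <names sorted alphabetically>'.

Contributions (after 99 returned to A): A=114, B=70, C=114, D=67
Pot levels (distinct totals of non-folded players): 67, 70, 114
Layer 1-67: 67 each from A, B, C, D = 67*4 = 268 chips; eligible A, B, C, D
Layer 68-70: 3 each from A, B, C = 3*3 = 9 chips; eligible A, B, C
Layer 71-114: 44 each from A, C = 44*2 = 88 chips; eligible A, C

Pot 1: 268 chips, eligible: A, B, C, D
Pot 2: 9 chips, eligible: A, B, C
Pot 3: 88 chips, eligible: A, C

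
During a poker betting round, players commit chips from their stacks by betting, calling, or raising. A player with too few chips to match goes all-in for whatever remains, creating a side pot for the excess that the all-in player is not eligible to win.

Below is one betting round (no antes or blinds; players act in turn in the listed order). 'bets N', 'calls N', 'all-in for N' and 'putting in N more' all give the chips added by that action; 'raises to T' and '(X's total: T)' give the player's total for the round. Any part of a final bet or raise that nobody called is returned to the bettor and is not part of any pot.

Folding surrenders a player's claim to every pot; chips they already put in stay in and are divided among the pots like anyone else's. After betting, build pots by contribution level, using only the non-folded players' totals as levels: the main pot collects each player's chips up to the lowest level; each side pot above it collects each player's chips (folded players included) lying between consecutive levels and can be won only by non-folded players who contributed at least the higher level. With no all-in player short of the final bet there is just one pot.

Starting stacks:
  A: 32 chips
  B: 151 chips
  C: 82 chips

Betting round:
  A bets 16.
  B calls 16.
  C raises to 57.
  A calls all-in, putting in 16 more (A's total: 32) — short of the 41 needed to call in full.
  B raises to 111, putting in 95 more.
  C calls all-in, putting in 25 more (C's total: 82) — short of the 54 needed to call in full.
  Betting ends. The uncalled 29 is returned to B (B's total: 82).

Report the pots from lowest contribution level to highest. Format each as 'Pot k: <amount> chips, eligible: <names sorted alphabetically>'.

Contributions (after 29 returned to B): A=32, B=82, C=82
Pot levels (distinct totals of non-folded players): 32, 82
Layer 1-32: 32 each from A, B, C = 32*3 = 96 chips; eligible A, B, C
Layer 33-82: 50 each from B, C = 50*2 = 100 chips; eligible B, C

Pot 1: 96 chips, eligible: A, B, C
Pot 2: 100 chips, eligible: B, C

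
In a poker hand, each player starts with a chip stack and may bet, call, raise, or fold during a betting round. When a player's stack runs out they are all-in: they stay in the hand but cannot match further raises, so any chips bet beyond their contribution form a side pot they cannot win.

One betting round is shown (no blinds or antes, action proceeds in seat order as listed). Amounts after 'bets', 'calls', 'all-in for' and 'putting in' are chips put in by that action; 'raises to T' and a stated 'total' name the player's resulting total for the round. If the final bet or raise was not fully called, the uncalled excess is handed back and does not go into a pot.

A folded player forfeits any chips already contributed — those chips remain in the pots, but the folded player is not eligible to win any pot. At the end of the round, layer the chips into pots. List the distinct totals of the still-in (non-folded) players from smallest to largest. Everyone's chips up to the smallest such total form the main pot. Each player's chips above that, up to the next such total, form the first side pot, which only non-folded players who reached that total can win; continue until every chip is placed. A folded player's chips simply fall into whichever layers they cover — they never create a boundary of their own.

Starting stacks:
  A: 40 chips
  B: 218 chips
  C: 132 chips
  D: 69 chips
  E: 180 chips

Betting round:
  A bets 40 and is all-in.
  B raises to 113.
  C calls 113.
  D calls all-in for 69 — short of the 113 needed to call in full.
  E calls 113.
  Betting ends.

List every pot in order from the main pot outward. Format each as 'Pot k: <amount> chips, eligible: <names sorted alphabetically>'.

Contributions: A=40, B=113, C=113, D=69, E=113
Pot levels (distinct totals of non-folded players): 40, 69, 113
Layer 1-40: 40 each from A, B, C, D, E = 40*5 = 200 chips; eligible A, B, C, D, E
Layer 41-69: 29 each from B, C, D, E = 29*4 = 116 chips; eligible B, C, D, E
Layer 70-113: 44 each from B, C, E = 44*3 = 132 chips; eligible B, C, E

Pot 1: 200 chips, eligible: A, B, C, D, E
Pot 2: 116 chips, eligible: B, C, D, E
Pot 3: 132 chips, eligible: B, C, E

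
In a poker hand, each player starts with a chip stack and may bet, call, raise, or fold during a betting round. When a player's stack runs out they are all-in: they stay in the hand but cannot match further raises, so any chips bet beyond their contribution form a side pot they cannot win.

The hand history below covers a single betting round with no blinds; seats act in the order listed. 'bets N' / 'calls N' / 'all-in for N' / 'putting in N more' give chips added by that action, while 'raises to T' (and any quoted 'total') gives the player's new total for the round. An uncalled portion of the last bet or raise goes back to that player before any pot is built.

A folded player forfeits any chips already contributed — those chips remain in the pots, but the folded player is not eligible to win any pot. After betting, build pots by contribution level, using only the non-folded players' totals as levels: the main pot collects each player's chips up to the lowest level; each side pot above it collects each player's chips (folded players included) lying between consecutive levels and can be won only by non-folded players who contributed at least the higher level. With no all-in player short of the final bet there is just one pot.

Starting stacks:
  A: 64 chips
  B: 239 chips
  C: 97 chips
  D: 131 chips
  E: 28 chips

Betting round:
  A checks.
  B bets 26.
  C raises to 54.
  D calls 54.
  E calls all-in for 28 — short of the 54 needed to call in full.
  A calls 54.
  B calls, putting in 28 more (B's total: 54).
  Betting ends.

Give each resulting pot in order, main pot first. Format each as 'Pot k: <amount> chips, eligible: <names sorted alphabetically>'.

Contributions: A=54, B=54, C=54, D=54, E=28
Pot levels (distinct totals of non-folded players): 28, 54
Layer 1-28: 28 each from A, B, C, D, E = 28*5 = 140 chips; eligible A, B, C, D, E
Layer 29-54: 26 each from A, B, C, D = 26*4 = 104 chips; eligible A, B, C, D

Pot 1: 140 chips, eligible: A, B, C, D, E
Pot 2: 104 chips, eligible: A, B, C, D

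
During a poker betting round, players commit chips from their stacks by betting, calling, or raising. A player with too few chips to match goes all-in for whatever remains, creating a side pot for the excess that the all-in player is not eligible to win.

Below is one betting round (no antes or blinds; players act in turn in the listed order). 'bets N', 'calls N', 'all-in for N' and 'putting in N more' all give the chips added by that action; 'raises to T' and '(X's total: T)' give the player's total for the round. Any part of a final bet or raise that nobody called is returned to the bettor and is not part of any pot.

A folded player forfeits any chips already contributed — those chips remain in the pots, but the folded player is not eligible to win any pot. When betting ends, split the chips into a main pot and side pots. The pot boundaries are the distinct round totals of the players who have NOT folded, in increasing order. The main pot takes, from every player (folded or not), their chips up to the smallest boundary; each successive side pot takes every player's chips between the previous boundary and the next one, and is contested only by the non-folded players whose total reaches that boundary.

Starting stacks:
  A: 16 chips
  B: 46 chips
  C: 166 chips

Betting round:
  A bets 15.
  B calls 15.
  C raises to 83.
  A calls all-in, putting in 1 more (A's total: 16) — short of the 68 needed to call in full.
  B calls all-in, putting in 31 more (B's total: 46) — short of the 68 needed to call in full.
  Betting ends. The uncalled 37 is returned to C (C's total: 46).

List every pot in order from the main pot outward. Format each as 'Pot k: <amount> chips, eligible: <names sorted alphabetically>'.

Contributions (after 37 returned to C): A=16, B=46, C=46
Pot levels (distinct totals of non-folded players): 16, 46
Layer 1-16: 16 each from A, B, C = 16*3 = 48 chips; eligible A, B, C
Layer 17-46: 30 each from B, C = 30*2 = 60 chips; eligible B, C

Pot 1: 48 chips, eligible: A, B, C
Pot 2: 60 chips, eligible: B, C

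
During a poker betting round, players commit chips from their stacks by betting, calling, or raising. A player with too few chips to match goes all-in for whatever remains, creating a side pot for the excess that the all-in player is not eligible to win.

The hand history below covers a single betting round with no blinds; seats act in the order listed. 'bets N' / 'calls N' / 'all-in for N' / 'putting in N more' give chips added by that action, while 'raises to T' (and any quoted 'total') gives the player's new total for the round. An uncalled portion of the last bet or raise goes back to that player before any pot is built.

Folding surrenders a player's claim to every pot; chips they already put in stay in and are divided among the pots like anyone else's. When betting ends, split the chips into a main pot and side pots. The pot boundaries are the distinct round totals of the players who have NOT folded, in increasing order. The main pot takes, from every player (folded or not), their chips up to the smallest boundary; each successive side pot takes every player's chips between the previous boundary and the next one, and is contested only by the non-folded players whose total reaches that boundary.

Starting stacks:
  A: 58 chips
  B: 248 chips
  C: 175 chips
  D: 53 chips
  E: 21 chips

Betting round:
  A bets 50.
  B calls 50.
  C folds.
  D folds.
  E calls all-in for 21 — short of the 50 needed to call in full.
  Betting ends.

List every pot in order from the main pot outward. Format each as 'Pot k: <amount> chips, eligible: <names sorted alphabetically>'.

Contributions: A=50, B=50, E=21
Folded: C, D
Pot levels (distinct totals of non-folded players): 21, 50
Layer 1-21: 21 each from A, B, E = 21*3 = 63 chips; eligible A, B, E
Layer 22-50: 29 each from A, B = 29*2 = 58 chips; eligible A, B

Pot 1: 63 chips, eligible: A, B, E
Pot 2: 58 chips, eligible: A, B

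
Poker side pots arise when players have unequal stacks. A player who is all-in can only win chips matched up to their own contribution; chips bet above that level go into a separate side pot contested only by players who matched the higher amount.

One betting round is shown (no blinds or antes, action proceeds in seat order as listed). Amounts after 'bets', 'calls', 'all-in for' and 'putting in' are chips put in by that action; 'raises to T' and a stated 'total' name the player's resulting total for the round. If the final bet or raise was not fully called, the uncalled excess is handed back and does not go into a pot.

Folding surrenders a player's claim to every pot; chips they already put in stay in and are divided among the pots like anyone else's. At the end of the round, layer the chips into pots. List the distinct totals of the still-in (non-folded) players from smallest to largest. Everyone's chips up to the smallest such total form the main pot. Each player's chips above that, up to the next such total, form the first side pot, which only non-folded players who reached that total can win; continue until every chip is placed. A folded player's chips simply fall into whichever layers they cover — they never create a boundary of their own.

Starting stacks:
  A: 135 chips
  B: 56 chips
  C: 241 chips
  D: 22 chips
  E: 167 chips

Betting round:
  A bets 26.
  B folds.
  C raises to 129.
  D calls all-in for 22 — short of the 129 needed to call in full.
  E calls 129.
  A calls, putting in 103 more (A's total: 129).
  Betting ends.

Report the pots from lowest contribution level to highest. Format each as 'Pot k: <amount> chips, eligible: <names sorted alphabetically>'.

Contributions: A=129, C=129, D=22, E=129
Folded: B
Pot levels (distinct totals of non-folded players): 22, 129
Layer 1-22: 22 each from A, C, D, E = 22*4 = 88 chips; eligible A, C, D, E
Layer 23-129: 107 each from A, C, E = 107*3 = 321 chips; eligible A, C, E

Pot 1: 88 chips, eligible: A, C, D, E
Pot 2: 321 chips, eligible: A, C, E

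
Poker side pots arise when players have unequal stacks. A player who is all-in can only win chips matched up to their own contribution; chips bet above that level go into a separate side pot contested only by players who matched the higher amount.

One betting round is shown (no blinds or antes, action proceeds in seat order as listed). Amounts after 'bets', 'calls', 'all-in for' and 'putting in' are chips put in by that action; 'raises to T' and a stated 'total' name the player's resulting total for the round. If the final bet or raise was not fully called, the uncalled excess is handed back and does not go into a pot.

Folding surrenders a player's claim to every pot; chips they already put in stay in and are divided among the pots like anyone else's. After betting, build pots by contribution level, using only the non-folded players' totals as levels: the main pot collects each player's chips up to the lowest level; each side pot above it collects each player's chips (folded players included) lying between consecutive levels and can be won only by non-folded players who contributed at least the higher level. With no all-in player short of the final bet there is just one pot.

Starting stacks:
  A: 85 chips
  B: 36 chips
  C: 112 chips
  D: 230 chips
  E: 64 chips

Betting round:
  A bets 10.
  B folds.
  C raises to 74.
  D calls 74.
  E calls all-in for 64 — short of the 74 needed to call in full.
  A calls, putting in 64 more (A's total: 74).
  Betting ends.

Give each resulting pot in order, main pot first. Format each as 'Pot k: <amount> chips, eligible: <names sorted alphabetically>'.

Contributions: A=74, C=74, D=74, E=64
Folded: B
Pot levels (distinct totals of non-folded players): 64, 74
Layer 1-64: 64 each from A, C, D, E = 64*4 = 256 chips; eligible A, C, D, E
Layer 65-74: 10 each from A, C, D = 10*3 = 30 chips; eligible A, C, D

Pot 1: 256 chips, eligible: A, C, D, E
Pot 2: 30 chips, eligible: A, C, D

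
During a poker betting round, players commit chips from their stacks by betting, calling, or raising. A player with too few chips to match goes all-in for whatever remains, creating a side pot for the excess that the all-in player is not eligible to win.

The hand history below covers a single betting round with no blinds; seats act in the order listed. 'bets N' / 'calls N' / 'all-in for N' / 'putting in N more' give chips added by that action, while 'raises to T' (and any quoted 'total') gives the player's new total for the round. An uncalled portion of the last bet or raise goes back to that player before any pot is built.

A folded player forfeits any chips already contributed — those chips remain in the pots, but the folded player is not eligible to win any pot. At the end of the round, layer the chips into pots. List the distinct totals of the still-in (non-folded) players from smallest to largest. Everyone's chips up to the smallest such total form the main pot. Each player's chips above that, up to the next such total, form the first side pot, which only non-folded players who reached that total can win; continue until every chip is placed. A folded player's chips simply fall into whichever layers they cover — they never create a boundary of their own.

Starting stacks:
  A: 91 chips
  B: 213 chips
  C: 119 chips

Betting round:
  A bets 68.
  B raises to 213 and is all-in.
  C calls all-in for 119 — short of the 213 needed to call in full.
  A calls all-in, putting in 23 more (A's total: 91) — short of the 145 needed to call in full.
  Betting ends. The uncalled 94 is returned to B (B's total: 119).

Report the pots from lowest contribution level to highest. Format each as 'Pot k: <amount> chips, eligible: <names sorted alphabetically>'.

Pot 1: 273 chips, eligible: A, B, C
Pot 2: 56 chips, eligible: B, C

Derivation:
Contributions (after 94 returned to B): A=91, B=119, C=119
Pot levels (distinct totals of non-folded players): 91, 119
Layer 1-91: 91 each from A, B, C = 91*3 = 273 chips; eligible A, B, C
Layer 92-119: 28 each from B, C = 28*2 = 56 chips; eligible B, C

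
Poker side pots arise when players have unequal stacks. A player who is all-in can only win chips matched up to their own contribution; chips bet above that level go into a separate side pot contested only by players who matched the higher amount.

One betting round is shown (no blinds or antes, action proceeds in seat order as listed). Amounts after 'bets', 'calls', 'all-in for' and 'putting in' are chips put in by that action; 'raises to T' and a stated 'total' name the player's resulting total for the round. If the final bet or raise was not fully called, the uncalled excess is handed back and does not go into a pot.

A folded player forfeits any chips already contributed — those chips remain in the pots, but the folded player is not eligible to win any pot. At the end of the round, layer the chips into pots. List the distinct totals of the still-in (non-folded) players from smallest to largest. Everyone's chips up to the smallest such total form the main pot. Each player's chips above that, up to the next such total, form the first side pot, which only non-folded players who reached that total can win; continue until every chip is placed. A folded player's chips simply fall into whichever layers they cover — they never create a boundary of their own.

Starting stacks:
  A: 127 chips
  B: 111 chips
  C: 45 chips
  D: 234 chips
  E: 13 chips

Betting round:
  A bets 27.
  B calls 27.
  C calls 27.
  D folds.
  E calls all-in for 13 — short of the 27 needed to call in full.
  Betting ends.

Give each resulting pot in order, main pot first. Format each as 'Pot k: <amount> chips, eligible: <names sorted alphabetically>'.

Contributions: A=27, B=27, C=27, E=13
Folded: D
Pot levels (distinct totals of non-folded players): 13, 27
Layer 1-13: 13 each from A, B, C, E = 13*4 = 52 chips; eligible A, B, C, E
Layer 14-27: 14 each from A, B, C = 14*3 = 42 chips; eligible A, B, C

Pot 1: 52 chips, eligible: A, B, C, E
Pot 2: 42 chips, eligible: A, B, C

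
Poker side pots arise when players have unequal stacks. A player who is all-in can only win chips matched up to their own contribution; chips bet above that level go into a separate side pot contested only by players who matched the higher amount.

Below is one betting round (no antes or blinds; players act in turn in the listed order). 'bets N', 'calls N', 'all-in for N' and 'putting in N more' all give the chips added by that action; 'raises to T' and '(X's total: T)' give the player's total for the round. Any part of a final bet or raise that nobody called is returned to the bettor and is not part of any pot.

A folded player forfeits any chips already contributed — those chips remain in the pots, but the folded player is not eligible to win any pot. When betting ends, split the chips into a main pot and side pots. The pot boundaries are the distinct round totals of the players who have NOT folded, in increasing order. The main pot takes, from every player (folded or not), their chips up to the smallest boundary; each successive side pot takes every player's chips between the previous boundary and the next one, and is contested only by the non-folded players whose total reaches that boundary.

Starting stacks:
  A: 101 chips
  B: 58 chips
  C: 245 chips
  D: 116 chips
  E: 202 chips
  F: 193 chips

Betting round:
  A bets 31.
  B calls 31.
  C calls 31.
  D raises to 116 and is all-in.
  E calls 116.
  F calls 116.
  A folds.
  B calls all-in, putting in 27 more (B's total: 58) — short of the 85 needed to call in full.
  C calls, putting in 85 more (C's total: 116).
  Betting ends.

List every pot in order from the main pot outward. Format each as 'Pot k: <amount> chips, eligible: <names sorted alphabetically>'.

Contributions: A=31, B=58, C=116, D=116, E=116, F=116
Folded: A
Pot levels (distinct totals of non-folded players): 58, 116
Layer 1-58: A 31 + B 58 + C 58 + D 58 + E 58 + F 58 = 321 chips; eligible B, C, D, E, F
Layer 59-116: 58 each from C, D, E, F = 58*4 = 232 chips; eligible C, D, E, F

Pot 1: 321 chips, eligible: B, C, D, E, F
Pot 2: 232 chips, eligible: C, D, E, F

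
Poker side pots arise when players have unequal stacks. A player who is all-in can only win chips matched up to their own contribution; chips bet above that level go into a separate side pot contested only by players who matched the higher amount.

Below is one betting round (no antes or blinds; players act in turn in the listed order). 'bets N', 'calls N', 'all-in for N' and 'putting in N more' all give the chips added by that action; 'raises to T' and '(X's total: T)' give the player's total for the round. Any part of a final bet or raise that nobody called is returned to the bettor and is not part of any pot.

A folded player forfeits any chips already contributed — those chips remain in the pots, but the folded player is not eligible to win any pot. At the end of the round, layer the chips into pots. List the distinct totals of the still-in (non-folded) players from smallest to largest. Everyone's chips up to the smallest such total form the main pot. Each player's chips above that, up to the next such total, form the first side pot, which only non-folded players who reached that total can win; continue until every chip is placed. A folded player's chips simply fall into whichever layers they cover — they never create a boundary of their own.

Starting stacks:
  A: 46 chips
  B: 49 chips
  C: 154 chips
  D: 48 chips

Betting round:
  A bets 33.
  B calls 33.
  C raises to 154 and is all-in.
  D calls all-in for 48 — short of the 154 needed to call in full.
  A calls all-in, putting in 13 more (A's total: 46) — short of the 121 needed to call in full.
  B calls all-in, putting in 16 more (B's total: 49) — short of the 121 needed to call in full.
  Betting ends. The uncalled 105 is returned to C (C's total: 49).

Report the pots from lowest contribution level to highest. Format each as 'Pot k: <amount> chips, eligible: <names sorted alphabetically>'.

Pot 1: 184 chips, eligible: A, B, C, D
Pot 2: 6 chips, eligible: B, C, D
Pot 3: 2 chips, eligible: B, C

Derivation:
Contributions (after 105 returned to C): A=46, B=49, C=49, D=48
Pot levels (distinct totals of non-folded players): 46, 48, 49
Layer 1-46: 46 each from A, B, C, D = 46*4 = 184 chips; eligible A, B, C, D
Layer 47-48: 2 each from B, C, D = 2*3 = 6 chips; eligible B, C, D
Layer 49-49: 1 each from B, C = 1*2 = 2 chips; eligible B, C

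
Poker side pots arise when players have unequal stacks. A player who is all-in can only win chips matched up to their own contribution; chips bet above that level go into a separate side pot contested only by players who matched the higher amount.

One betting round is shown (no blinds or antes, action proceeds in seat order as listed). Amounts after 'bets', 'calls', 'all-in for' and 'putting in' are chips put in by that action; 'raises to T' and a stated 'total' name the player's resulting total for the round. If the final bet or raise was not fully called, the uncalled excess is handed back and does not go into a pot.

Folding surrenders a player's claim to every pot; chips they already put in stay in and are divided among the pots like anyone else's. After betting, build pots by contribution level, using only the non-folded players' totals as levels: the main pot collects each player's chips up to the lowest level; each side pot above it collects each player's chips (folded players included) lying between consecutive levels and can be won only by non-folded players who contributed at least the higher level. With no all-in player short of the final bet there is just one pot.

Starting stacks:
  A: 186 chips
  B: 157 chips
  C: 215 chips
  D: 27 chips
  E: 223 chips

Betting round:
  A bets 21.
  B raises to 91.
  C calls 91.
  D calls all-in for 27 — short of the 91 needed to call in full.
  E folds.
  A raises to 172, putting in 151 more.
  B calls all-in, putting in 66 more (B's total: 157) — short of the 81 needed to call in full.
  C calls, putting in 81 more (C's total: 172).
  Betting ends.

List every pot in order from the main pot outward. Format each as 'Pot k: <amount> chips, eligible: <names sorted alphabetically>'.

Contributions: A=172, B=157, C=172, D=27
Folded: E
Pot levels (distinct totals of non-folded players): 27, 157, 172
Layer 1-27: 27 each from A, B, C, D = 27*4 = 108 chips; eligible A, B, C, D
Layer 28-157: 130 each from A, B, C = 130*3 = 390 chips; eligible A, B, C
Layer 158-172: 15 each from A, C = 15*2 = 30 chips; eligible A, C

Pot 1: 108 chips, eligible: A, B, C, D
Pot 2: 390 chips, eligible: A, B, C
Pot 3: 30 chips, eligible: A, C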